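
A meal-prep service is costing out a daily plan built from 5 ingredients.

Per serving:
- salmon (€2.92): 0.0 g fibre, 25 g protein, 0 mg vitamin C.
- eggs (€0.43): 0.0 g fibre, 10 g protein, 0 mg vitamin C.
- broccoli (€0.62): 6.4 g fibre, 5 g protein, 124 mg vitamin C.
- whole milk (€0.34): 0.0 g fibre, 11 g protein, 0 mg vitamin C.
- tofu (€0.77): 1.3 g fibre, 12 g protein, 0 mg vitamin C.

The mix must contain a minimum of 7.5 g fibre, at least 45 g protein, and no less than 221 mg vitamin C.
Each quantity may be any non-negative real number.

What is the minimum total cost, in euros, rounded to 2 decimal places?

Set it up as a linear program. Let x1 = servings of salmon, x2 = servings of eggs, x3 = servings of broccoli, x4 = servings of whole milk, x5 = servings of tofu.
Minimize 2.92x1 + 0.43x2 + 0.62x3 + 0.34x4 + 0.77x5 subject to:
  6.4x3 + 1.3x5 ≥ 7.5   (fibre)
  25x1 + 10x2 + 5x3 + 11x4 + 12x5 ≥ 45   (protein)
  124x3 ≥ 221   (vitamin C)
  x1, x2, x3, x4, x5 ≥ 0.
The optimal basis is {broccoli, whole milk}; salmon, eggs, tofu drop out. Binding constraints: protein and vitamin C.
Optimal quantities: broccoli = 1.782 servings, whole milk = 3.281 servings.
Objective = 0.62·1.782 + 0.34·3.281 = 2.2204.

€2.22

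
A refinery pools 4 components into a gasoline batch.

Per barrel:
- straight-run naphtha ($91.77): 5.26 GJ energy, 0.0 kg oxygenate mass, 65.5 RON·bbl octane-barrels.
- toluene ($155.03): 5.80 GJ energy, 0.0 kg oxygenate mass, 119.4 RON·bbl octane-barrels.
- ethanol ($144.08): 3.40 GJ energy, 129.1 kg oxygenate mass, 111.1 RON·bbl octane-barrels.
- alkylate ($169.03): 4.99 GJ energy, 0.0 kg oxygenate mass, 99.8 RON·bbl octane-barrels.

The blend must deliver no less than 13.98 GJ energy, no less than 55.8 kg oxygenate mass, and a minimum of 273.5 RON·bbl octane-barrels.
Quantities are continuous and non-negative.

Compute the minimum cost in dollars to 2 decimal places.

Let x1 = barrels of straight-run naphtha, x2 = barrels of toluene, x3 = barrels of ethanol, x4 = barrels of alkylate.
Minimize 91.77x1 + 155.03x2 + 144.08x3 + 169.03x4 s.t.:
  5.26x1 + 5.8x2 + 3.4x3 + 4.99x4 ≥ 13.98   (energy)
  129.1x3 ≥ 55.8   (oxygenate mass)
  65.5x1 + 119.4x2 + 111.1x3 + 99.8x4 ≥ 273.5   (octane-barrels)
  x1, x2, x3, x4 ≥ 0.
At the optimum only straight-run naphtha, toluene, ethanol are positive (alkylate = 0). The energy, oxygenate mass, octane-barrels requirements are met with equality.
Solving gives x1 = 0.749414, x2 = 1.47733, x3 = 0.432223.
Total cost: 91.77·0.749414 + 155.03·1.47733 + 144.08·0.432223 = 360.0789.

$360.08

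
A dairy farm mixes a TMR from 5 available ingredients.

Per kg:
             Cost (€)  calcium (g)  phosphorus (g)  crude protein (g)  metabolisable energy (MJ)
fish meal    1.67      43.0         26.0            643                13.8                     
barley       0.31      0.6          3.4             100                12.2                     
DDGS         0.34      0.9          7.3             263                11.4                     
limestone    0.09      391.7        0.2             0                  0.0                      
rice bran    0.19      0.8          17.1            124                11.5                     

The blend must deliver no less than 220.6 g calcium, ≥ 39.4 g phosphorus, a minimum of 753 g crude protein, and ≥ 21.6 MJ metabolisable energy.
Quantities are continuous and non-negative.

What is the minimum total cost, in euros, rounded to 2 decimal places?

Let x1 = kg of fish meal, x2 = kg of barley, x3 = kg of DDGS, x4 = kg of limestone, x5 = kg of rice bran.
min 1.67x1 + 0.31x2 + 0.34x3 + 0.09x4 + 0.19x5 subject to:
  43x1 + 0.6x2 + 0.9x3 + 391.7x4 + 0.8x5 ≥ 220.6   (calcium)
  26x1 + 3.4x2 + 7.3x3 + 0.2x4 + 17.1x5 ≥ 39.4   (phosphorus)
  643x1 + 100x2 + 263x3 + 124x5 ≥ 753   (crude protein)
  13.8x1 + 12.2x2 + 11.4x3 + 11.5x5 ≥ 21.6   (metabolisable energy)
  x1, x2, x3, x4, x5 ≥ 0.
The minimum-cost mix takes nothing from fish meal, barley — only DDGS, limestone, rice bran. Binding constraints: calcium, phosphorus, crude protein.
So DDGS = 2.228 kg, limestone = 0.5553 kg, rice bran = 1.346 kg.
Total cost: 0.34·2.228 + 0.09·0.5553 + 0.19·1.346 = 1.0632.

€1.06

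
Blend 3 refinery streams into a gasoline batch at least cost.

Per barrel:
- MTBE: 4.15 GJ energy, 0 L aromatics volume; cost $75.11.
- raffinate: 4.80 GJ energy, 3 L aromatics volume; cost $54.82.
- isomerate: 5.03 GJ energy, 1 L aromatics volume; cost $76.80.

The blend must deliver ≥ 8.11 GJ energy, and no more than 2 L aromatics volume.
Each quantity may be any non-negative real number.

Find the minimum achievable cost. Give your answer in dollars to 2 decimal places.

$120.33

Let x1 = barrels of MTBE, x2 = barrels of raffinate, x3 = barrels of isomerate.
Minimize 75.11x1 + 54.82x2 + 76.8x3 s.t.:
  4.15x1 + 4.8x2 + 5.03x3 ≥ 8.11   (energy)
  3x2 + 1x3 ≤ 2   (aromatics volume)
  x1, x2, x3 ≥ 0.
At the optimum only raffinate, isomerate are positive (MTBE = 0). There the energy and aromatics volume constraints are tight.
That vertex is x2 = 0.1895, x3 = 1.4315.
Total cost: 54.82·0.1895 + 76.8·1.4315 = 120.3276.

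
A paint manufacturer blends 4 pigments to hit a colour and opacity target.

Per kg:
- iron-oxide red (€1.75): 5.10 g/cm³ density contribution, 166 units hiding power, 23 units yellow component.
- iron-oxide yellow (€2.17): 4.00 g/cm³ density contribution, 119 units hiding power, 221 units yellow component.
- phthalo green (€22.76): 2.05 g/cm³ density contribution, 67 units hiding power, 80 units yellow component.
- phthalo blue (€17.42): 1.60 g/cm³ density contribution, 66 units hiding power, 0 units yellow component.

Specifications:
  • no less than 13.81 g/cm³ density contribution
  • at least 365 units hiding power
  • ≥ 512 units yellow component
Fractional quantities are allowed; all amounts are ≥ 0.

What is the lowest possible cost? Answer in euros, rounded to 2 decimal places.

€6.51

Treat it as an LP. Let x1 = kg of iron-oxide red, x2 = kg of iron-oxide yellow, x3 = kg of phthalo green, x4 = kg of phthalo blue.
Minimise 1.75x1 + 2.17x2 + 22.76x3 + 17.42x4 s.t.:
  5.1x1 + 4x2 + 2.05x3 + 1.6x4 ≥ 13.81   (density contribution)
  166x1 + 119x2 + 67x3 + 66x4 ≥ 365   (hiding power)
  23x1 + 221x2 + 80x3 ≥ 512   (yellow component)
  x1, x2, x3, x4 ≥ 0.
The optimal basis is {iron-oxide red, iron-oxide yellow}; phthalo green, phthalo blue drop out. The density contribution and yellow component requirements are met with equality.
So iron-oxide red = 0.97 kg, iron-oxide yellow = 2.216 kg.
Cost = 1.75·0.97 + 2.17·2.216 = 6.5062.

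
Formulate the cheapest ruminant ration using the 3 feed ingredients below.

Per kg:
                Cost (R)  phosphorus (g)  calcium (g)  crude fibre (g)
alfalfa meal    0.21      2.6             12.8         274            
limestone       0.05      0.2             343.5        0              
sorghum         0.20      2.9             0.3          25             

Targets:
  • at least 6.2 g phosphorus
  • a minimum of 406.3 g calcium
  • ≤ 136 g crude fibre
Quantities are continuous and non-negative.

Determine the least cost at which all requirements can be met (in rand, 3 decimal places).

R0.470

Let x1 = kg of alfalfa meal, x2 = kg of limestone, x3 = kg of sorghum.
min 0.21x1 + 0.05x2 + 0.2x3 subject to:
  2.6x1 + 0.2x2 + 2.9x3 ≥ 6.2   (phosphorus)
  12.8x1 + 343.5x2 + 0.3x3 ≥ 406.3   (calcium)
  274x1 + 25x3 ≤ 136   (crude fibre)
  x1, x2, x3 ≥ 0.
The cheapest feasible vertex uses only limestone, sorghum; alfalfa meal is not used. Binding constraints: phosphorus and calcium.
Optimal quantities: limestone = 1.181 kg, sorghum = 2.056 kg.
Total cost: 0.05·1.181 + 0.2·2.056 = 0.47025.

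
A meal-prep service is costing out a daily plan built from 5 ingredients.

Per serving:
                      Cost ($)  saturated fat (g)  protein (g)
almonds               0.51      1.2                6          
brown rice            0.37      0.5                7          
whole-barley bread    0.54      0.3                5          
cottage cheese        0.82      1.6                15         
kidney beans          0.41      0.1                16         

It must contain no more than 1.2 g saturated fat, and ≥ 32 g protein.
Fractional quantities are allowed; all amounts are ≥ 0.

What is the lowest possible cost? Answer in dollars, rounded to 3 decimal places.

$0.820

Let x1 = servings of almonds, x2 = servings of brown rice, x3 = servings of whole-barley bread, x4 = servings of cottage cheese, x5 = servings of kidney beans.
Minimize 0.51x1 + 0.37x2 + 0.54x3 + 0.82x4 + 0.41x5 with:
  1.2x1 + 0.5x2 + 0.3x3 + 1.6x4 + 0.1x5 ≤ 1.2   (saturated fat)
  6x1 + 7x2 + 5x3 + 15x4 + 16x5 ≥ 32   (protein)
  x1, x2, x3, x4, x5 ≥ 0.
The minimum-cost mix takes nothing from almonds, brown rice, whole-barley bread, cottage cheese — only kidney beans. The protein requirement is met with equality.
Solving gives x5 = 2.
Hence cost = 0.41·2 = $0.82000.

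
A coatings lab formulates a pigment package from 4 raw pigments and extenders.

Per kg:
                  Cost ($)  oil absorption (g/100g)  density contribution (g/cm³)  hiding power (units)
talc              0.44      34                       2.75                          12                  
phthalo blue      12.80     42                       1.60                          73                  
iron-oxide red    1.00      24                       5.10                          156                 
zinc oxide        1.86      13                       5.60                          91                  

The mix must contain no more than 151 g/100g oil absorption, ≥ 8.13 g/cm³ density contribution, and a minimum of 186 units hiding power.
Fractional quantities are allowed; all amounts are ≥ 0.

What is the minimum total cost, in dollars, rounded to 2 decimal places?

Let x1 = kg of talc, x2 = kg of phthalo blue, x3 = kg of iron-oxide red, x4 = kg of zinc oxide.
Minimize 0.44x1 + 12.8x2 + 1x3 + 1.86x4 with:
  34x1 + 42x2 + 24x3 + 13x4 ≤ 151   (oil absorption)
  2.75x1 + 1.6x2 + 5.1x3 + 5.6x4 ≥ 8.13   (density contribution)
  12x1 + 73x2 + 156x3 + 91x4 ≥ 186   (hiding power)
  x1, x2, x3, x4 ≥ 0.
The minimum-cost mix takes nothing from phthalo blue, zinc oxide — only talc, iron-oxide red. Binding constraints: density contribution and hiding power.
That vertex is x1 = 0.8692, x3 = 1.125.
Hence cost = 0.44·0.8692 + 1·1.125 = $1.5074.

$1.51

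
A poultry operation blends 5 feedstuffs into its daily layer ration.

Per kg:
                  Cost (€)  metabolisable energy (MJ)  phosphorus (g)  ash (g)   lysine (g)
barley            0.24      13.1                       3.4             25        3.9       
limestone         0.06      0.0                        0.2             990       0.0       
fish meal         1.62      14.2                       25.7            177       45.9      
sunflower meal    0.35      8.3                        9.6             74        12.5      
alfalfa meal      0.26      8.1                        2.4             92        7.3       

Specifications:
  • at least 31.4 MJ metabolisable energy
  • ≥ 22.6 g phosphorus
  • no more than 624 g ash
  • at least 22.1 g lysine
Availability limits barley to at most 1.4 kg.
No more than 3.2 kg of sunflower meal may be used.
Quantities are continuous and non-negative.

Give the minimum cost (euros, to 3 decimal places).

Treat it as an LP. Let x1 = kg of barley, x2 = kg of limestone, x3 = kg of fish meal, x4 = kg of sunflower meal, x5 = kg of alfalfa meal.
Minimise 0.24x1 + 0.06x2 + 1.62x3 + 0.35x4 + 0.26x5 subject to:
  13.1x1 + 14.2x3 + 8.3x4 + 8.1x5 ≥ 31.4   (metabolisable energy)
  3.4x1 + 0.2x2 + 25.7x3 + 9.6x4 + 2.4x5 ≥ 22.6   (phosphorus)
  25x1 + 990x2 + 177x3 + 74x4 + 92x5 ≤ 624   (ash)
  3.9x1 + 45.9x3 + 12.5x4 + 7.3x5 ≥ 22.1   (lysine)
  x1 ≤ 1.4
  x4 ≤ 3.2
  x1, x2, x3, x4, x5 ≥ 0.
At the optimum only barley, sunflower meal are positive (limestone, fish meal, alfalfa meal = 0). The metabolisable energy and phosphorus requirements are met with equality.
Solving gives x1 = 1.167, x4 = 1.941.
Cost = 0.24·1.167 + 0.35·1.941 = 0.95943.

€0.959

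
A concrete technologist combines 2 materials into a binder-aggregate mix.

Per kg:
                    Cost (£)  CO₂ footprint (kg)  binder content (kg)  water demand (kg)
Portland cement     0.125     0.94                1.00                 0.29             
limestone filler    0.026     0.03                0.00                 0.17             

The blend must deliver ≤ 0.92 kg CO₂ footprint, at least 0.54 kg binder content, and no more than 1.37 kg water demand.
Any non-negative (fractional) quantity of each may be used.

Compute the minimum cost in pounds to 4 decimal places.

£0.0675

Let x1 = kg of Portland cement, x2 = kg of limestone filler.
min 0.125x1 + 0.026x2 s.t.:
  0.94x1 + 0.03x2 ≤ 0.92   (CO₂ footprint)
  1x1 ≥ 0.54   (binder content)
  0.29x1 + 0.17x2 ≤ 1.37   (water demand)
  x1, x2 ≥ 0.
The optimal basis is {Portland cement}; limestone filler drops out. Binding constraint: binder content.
So Portland cement = 0.54 kg.
Objective = 0.125·0.54 = 0.067500.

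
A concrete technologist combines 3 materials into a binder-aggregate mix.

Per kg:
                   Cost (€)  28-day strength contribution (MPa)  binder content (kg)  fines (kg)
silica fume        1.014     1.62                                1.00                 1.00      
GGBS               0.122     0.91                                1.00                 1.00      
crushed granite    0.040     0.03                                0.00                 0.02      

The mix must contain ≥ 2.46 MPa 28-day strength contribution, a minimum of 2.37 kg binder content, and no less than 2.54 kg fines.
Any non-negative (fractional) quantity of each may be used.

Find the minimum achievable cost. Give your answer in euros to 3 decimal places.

€0.330

Set it up as a linear program. Let x1 = kg of silica fume, x2 = kg of GGBS, x3 = kg of crushed granite.
Minimize 1.014x1 + 0.122x2 + 0.04x3 s.t.:
  1.62x1 + 0.91x2 + 0.03x3 ≥ 2.46   (28-day strength contribution)
  1x1 + 1x2 ≥ 2.37   (binder content)
  1x1 + 1x2 + 0.02x3 ≥ 2.54   (fines)
  x1, x2, x3 ≥ 0.
The minimum-cost mix takes nothing from silica fume, crushed granite — only GGBS. Binding constraint: 28-day strength contribution.
That vertex is x2 = 2.703.
Total cost: 0.122·2.703 = 0.32977.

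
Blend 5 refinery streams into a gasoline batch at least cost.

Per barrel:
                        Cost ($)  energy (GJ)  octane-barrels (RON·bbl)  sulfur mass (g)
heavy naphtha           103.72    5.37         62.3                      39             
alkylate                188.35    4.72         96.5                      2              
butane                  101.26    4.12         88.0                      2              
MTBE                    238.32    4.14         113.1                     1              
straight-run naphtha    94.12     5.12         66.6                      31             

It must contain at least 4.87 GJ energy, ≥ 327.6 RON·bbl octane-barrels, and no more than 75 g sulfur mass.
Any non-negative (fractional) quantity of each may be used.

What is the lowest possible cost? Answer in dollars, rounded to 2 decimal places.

$376.96

This is a linear program. Let x1 = barrels of heavy naphtha, x2 = barrels of alkylate, x3 = barrels of butane, x4 = barrels of MTBE, x5 = barrels of straight-run naphtha.
Minimize 103.72x1 + 188.35x2 + 101.26x3 + 238.32x4 + 94.12x5 subject to:
  5.37x1 + 4.72x2 + 4.12x3 + 4.14x4 + 5.12x5 ≥ 4.87   (energy)
  62.3x1 + 96.5x2 + 88x3 + 113.1x4 + 66.6x5 ≥ 327.6   (octane-barrels)
  39x1 + 2x2 + 2x3 + 1x4 + 31x5 ≤ 75   (sulfur mass)
  x1, x2, x3, x4, x5 ≥ 0.
The cheapest feasible vertex uses only butane; heavy naphtha, alkylate, MTBE, straight-run naphtha are not used. There the octane-barrels constraint is tight.
So butane = 3.7227 barrels.
Hence cost = 101.26·3.7227 = $376.9606.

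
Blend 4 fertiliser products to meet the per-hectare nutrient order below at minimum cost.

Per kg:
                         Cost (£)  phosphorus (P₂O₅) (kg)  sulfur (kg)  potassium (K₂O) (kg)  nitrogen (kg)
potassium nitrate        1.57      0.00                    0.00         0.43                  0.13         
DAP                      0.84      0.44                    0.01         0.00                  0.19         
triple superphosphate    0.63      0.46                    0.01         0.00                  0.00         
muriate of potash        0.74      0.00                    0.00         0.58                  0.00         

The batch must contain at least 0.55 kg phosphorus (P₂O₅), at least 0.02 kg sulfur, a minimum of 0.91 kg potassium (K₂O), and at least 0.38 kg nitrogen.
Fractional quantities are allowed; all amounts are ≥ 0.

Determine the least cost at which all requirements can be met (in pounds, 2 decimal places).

Set it up as a linear program. Let x1 = kg of potassium nitrate, x2 = kg of DAP, x3 = kg of triple superphosphate, x4 = kg of muriate of potash.
Minimise 1.57x1 + 0.84x2 + 0.63x3 + 0.74x4 s.t.:
  0.44x2 + 0.46x3 ≥ 0.55   (phosphorus (P₂O₅))
  0.01x2 + 0.01x3 ≥ 0.02   (sulfur)
  0.43x1 + 0.58x4 ≥ 0.91   (potassium (K₂O))
  0.13x1 + 0.19x2 ≥ 0.38   (nitrogen)
  x1, x2, x3, x4 ≥ 0.
The cheapest feasible vertex uses only DAP, muriate of potash; potassium nitrate, triple superphosphate are not used. There the sulfur, potassium (K₂O), nitrogen constraints are tight.
That vertex is x2 = 2, x4 = 1.569.
Total cost: 0.84·2 + 0.74·1.569 = 2.8411.

£2.84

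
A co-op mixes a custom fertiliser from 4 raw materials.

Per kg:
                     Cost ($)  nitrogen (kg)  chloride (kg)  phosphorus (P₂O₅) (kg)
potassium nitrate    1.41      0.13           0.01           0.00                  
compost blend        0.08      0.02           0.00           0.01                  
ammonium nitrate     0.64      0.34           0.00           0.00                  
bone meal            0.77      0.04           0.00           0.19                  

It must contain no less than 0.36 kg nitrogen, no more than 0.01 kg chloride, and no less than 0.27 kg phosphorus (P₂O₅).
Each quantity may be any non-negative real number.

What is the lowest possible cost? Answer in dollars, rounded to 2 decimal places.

$1.66

Let x1 = kg of potassium nitrate, x2 = kg of compost blend, x3 = kg of ammonium nitrate, x4 = kg of bone meal.
Minimize 1.41x1 + 0.08x2 + 0.64x3 + 0.77x4 subject to:
  0.13x1 + 0.02x2 + 0.34x3 + 0.04x4 ≥ 0.36   (nitrogen)
  0.01x1 ≤ 0.01   (chloride)
  0.01x2 + 0.19x4 ≥ 0.27   (phosphorus (P₂O₅))
  x1, x2, x3, x4 ≥ 0.
The minimum-cost mix takes nothing from potassium nitrate, compost blend — only ammonium nitrate, bone meal. There the nitrogen and phosphorus (P₂O₅) constraints are tight.
Solving gives x3 = 0.8916, x4 = 1.421.
Hence cost = 0.64·0.8916 + 0.77·1.421 = $1.6648.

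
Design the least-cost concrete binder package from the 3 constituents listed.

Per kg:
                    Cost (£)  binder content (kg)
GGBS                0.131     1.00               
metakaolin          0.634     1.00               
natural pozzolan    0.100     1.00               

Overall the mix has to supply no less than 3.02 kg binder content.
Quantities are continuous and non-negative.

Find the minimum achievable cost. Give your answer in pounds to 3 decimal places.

£0.302

This is a linear program. Let x1 = kg of GGBS, x2 = kg of metakaolin, x3 = kg of natural pozzolan.
min 0.131x1 + 0.634x2 + 0.1x3 subject to:
  1x1 + 1x2 + 1x3 ≥ 3.02   (binder content)
  x1, x2, x3 ≥ 0.
The minimum-cost mix takes nothing from GGBS, metakaolin — only natural pozzolan. Binding constraint: binder content.
So natural pozzolan = 3.02 kg.
Hence cost = 0.1·3.02 = £0.30200.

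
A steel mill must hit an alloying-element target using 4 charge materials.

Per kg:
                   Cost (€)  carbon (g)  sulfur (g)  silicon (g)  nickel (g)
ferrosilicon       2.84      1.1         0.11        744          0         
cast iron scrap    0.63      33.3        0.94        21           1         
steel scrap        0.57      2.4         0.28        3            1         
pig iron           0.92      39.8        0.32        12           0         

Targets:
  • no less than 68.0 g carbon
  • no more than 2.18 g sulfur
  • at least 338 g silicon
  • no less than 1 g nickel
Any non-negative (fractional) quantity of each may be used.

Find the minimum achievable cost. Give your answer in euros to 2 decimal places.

Set it up as a linear program. Let x1 = kg of ferrosilicon, x2 = kg of cast iron scrap, x3 = kg of steel scrap, x4 = kg of pig iron.
Minimise 2.84x1 + 0.63x2 + 0.57x3 + 0.92x4 subject to:
  1.1x1 + 33.3x2 + 2.4x3 + 39.8x4 ≥ 68   (carbon)
  0.11x1 + 0.94x2 + 0.28x3 + 0.32x4 ≤ 2.18   (sulfur)
  744x1 + 21x2 + 3x3 + 12x4 ≥ 338   (silicon)
  1x2 + 1x3 ≥ 1   (nickel)
  x1, x2, x3, x4 ≥ 0.
The minimum-cost mix takes nothing from steel scrap, pig iron — only ferrosilicon, cast iron scrap. There the carbon and silicon constraints are tight.
Solving gives x1 = 0.397, x2 = 2.029.
Hence cost = 2.84·0.397 + 0.63·2.029 = €2.4058.

€2.41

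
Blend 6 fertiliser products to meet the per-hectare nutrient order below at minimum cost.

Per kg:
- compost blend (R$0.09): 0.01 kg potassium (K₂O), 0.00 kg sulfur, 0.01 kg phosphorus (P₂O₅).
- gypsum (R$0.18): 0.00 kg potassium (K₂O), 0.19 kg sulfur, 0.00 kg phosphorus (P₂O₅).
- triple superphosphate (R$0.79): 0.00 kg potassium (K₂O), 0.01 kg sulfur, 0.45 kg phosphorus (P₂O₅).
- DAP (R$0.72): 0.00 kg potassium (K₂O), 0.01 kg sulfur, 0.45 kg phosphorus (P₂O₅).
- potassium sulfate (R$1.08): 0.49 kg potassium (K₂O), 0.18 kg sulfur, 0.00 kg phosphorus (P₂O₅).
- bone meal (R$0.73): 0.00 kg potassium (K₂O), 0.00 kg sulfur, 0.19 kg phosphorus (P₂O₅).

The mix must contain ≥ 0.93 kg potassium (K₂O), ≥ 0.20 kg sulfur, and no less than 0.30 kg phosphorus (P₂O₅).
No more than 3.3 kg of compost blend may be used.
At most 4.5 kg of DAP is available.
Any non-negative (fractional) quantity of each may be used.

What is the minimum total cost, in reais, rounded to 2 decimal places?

R$2.53

This is a linear program. Let x1 = kg of compost blend, x2 = kg of gypsum, x3 = kg of triple superphosphate, x4 = kg of DAP, x5 = kg of potassium sulfate, x6 = kg of bone meal.
min 0.09x1 + 0.18x2 + 0.79x3 + 0.72x4 + 1.08x5 + 0.73x6 with:
  0.01x1 + 0.49x5 ≥ 0.93   (potassium (K₂O))
  0.19x2 + 0.01x3 + 0.01x4 + 0.18x5 ≥ 0.2   (sulfur)
  0.01x1 + 0.45x3 + 0.45x4 + 0.19x6 ≥ 0.3   (phosphorus (P₂O₅))
  x1 ≤ 3.3
  x4 ≤ 4.5
  x1, x2, x3, x4, x5, x6 ≥ 0.
The optimal basis is {DAP, potassium sulfate}; compost blend, gypsum, triple superphosphate, bone meal drop out. Binding constraints: potassium (K₂O) and phosphorus (P₂O₅).
Optimal quantities: DAP = 0.6667 kg, potassium sulfate = 1.898 kg.
Hence cost = 0.72·0.6667 + 1.08·1.898 = R$2.5299.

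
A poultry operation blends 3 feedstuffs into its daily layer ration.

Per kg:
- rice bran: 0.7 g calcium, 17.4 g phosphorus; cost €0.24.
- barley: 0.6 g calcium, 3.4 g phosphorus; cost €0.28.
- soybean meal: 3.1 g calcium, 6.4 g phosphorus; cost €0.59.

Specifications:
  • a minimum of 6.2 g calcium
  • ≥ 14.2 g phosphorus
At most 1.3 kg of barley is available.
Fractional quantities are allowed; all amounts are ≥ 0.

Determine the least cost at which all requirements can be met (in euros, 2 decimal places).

Let x1 = kg of rice bran, x2 = kg of barley, x3 = kg of soybean meal.
min 0.24x1 + 0.28x2 + 0.59x3 s.t.:
  0.7x1 + 0.6x2 + 3.1x3 ≥ 6.2   (calcium)
  17.4x1 + 3.4x2 + 6.4x3 ≥ 14.2   (phosphorus)
  x2 ≤ 1.3
  x1, x2, x3 ≥ 0.
The cheapest feasible vertex uses only rice bran, soybean meal; barley is not used. There the calcium and phosphorus constraints are tight.
Optimal quantities: rice bran = 0.08775 kg, soybean meal = 1.98 kg.
Hence cost = 0.24·0.08775 + 0.59·1.98 = €1.1893.

€1.19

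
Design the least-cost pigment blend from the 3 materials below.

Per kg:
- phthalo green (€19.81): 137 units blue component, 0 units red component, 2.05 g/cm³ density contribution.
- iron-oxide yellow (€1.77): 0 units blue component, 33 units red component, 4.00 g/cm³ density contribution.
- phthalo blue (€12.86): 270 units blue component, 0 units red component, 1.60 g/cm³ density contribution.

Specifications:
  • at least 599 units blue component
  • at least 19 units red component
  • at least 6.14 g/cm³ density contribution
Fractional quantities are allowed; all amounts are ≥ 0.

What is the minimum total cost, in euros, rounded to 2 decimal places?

Treat it as an LP. Let x1 = kg of phthalo green, x2 = kg of iron-oxide yellow, x3 = kg of phthalo blue.
Minimize 19.81x1 + 1.77x2 + 12.86x3 s.t.:
  137x1 + 270x3 ≥ 599   (blue component)
  33x2 ≥ 19   (red component)
  2.05x1 + 4x2 + 1.6x3 ≥ 6.14   (density contribution)
  x1, x2, x3 ≥ 0.
The optimal basis is {iron-oxide yellow, phthalo blue}; phthalo green drops out. The blue component and density contribution requirements are met with equality.
Optimal quantities: iron-oxide yellow = 0.6476 kg, phthalo blue = 2.219 kg.
Objective = 1.77·0.6476 + 12.86·2.219 = 29.6826.

€29.68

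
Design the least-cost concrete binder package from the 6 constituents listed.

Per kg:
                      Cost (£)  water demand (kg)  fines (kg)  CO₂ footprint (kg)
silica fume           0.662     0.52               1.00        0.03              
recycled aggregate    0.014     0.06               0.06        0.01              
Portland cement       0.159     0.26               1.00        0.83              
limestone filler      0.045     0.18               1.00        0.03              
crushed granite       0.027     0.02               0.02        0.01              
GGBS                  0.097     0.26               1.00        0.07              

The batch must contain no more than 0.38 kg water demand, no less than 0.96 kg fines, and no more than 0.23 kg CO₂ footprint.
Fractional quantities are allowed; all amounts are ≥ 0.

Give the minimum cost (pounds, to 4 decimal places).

Let x1 = kg of silica fume, x2 = kg of recycled aggregate, x3 = kg of Portland cement, x4 = kg of limestone filler, x5 = kg of crushed granite, x6 = kg of GGBS.
Minimise 0.662x1 + 0.014x2 + 0.159x3 + 0.045x4 + 0.027x5 + 0.097x6 subject to:
  0.52x1 + 0.06x2 + 0.26x3 + 0.18x4 + 0.02x5 + 0.26x6 ≤ 0.38   (water demand)
  1x1 + 0.06x2 + 1x3 + 1x4 + 0.02x5 + 1x6 ≥ 0.96   (fines)
  0.03x1 + 0.01x2 + 0.83x3 + 0.03x4 + 0.01x5 + 0.07x6 ≤ 0.23   (CO₂ footprint)
  x1, x2, x3, x4, x5, x6 ≥ 0.
The optimal basis is {limestone filler}; silica fume, recycled aggregate, Portland cement, crushed granite, GGBS drop out. Binding constraint: fines.
So limestone filler = 0.96 kg.
Total cost: 0.045·0.96 = 0.043200.

£0.0432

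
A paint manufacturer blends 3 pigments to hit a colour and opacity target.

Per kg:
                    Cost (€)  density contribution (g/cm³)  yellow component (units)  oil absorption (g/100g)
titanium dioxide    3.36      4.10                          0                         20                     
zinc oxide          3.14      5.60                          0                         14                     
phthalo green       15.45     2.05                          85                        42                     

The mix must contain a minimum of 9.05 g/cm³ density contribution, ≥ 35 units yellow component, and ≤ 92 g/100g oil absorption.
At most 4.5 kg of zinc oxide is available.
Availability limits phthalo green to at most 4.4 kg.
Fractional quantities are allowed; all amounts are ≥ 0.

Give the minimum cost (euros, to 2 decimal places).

€10.96

Set it up as a linear program. Let x1 = kg of titanium dioxide, x2 = kg of zinc oxide, x3 = kg of phthalo green.
min 3.36x1 + 3.14x2 + 15.45x3 with:
  4.1x1 + 5.6x2 + 2.05x3 ≥ 9.05   (density contribution)
  85x3 ≥ 35   (yellow component)
  20x1 + 14x2 + 42x3 ≤ 92   (oil absorption)
  x2 ≤ 4.5
  x3 ≤ 4.4
  x1, x2, x3 ≥ 0.
The cheapest feasible vertex uses only zinc oxide, phthalo green; titanium dioxide is not used. Binding constraints: density contribution and yellow component.
So zinc oxide = 1.465 kg, phthalo green = 0.4118 kg.
Total cost: 3.14·1.465 + 15.45·0.4118 = 10.9624.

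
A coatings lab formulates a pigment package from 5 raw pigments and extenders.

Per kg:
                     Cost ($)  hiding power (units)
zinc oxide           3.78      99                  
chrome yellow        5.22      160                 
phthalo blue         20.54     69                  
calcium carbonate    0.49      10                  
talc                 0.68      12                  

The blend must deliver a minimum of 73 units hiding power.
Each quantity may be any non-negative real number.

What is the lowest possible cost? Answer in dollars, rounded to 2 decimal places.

This is a linear program. Let x1 = kg of zinc oxide, x2 = kg of chrome yellow, x3 = kg of phthalo blue, x4 = kg of calcium carbonate, x5 = kg of talc.
Minimise 3.78x1 + 5.22x2 + 20.54x3 + 0.49x4 + 0.68x5 s.t.:
  99x1 + 160x2 + 69x3 + 10x4 + 12x5 ≥ 73   (hiding power)
  x1, x2, x3, x4, x5 ≥ 0.
The cheapest feasible vertex uses only chrome yellow; zinc oxide, phthalo blue, calcium carbonate, talc are not used. Binding constraint: hiding power.
Optimal quantities: chrome yellow = 0.4562 kg.
Cost = 5.22·0.4562 = 2.3814.

$2.38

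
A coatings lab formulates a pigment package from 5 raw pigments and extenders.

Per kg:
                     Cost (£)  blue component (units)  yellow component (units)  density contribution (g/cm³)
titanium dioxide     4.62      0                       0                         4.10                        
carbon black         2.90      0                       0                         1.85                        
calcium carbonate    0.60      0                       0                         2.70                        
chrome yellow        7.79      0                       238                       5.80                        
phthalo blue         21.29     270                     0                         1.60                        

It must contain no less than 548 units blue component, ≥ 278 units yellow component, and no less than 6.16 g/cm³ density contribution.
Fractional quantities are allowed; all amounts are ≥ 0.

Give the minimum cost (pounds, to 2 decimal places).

£52.31

Treat it as an LP. Let x1 = kg of titanium dioxide, x2 = kg of carbon black, x3 = kg of calcium carbonate, x4 = kg of chrome yellow, x5 = kg of phthalo blue.
Minimise 4.62x1 + 2.9x2 + 0.6x3 + 7.79x4 + 21.29x5 with:
  270x5 ≥ 548   (blue component)
  238x4 ≥ 278   (yellow component)
  4.1x1 + 1.85x2 + 2.7x3 + 5.8x4 + 1.6x5 ≥ 6.16   (density contribution)
  x1, x2, x3, x4, x5 ≥ 0.
The cheapest feasible vertex uses only chrome yellow, phthalo blue; titanium dioxide, carbon black, calcium carbonate are not used. Binding constraints: blue component and yellow component.
Solving gives x4 = 1.1681, x5 = 2.0296.
Cost = 7.79·1.1681 + 21.29·2.0296 = 52.3097.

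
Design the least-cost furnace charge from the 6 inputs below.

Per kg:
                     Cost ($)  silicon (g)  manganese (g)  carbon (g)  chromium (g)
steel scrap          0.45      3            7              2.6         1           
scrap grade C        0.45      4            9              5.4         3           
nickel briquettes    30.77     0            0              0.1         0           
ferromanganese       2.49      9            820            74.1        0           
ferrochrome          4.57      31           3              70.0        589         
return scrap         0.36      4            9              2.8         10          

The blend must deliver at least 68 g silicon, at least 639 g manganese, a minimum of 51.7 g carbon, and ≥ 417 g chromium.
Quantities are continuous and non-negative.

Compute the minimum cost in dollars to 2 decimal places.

$8.12

Let x1 = kg of steel scrap, x2 = kg of scrap grade C, x3 = kg of nickel briquettes, x4 = kg of ferromanganese, x5 = kg of ferrochrome, x6 = kg of return scrap.
Minimise 0.45x1 + 0.45x2 + 30.77x3 + 2.49x4 + 4.57x5 + 0.36x6 s.t.:
  3x1 + 4x2 + 9x4 + 31x5 + 4x6 ≥ 68   (silicon)
  7x1 + 9x2 + 820x4 + 3x5 + 9x6 ≥ 639   (manganese)
  2.6x1 + 5.4x2 + 0.1x3 + 74.1x4 + 70x5 + 2.8x6 ≥ 51.7   (carbon)
  1x1 + 3x2 + 589x5 + 10x6 ≥ 417   (chromium)
  x1, x2, x3, x4, x5, x6 ≥ 0.
At the optimum only ferromanganese, ferrochrome, return scrap are positive (steel scrap, scrap grade C, nickel briquettes = 0). The silicon, manganese, chromium requirements are met with equality.
So ferromanganese = 0.6504 kg, ferrochrome = 0.5115 kg, return scrap = 11.57 kg.
Cost = 2.49·0.6504 + 4.57·0.5115 + 0.36·11.57 = 8.1223.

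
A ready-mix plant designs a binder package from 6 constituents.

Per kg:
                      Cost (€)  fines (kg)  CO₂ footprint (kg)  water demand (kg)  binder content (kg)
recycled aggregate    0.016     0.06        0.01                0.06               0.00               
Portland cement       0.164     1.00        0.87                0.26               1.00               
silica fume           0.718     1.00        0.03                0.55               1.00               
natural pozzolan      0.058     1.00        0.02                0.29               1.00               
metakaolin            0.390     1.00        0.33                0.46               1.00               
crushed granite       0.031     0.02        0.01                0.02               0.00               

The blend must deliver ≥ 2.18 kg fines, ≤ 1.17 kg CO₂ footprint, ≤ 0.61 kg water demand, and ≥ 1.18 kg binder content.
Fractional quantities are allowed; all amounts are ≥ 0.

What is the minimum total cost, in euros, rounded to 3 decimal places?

Let x1 = kg of recycled aggregate, x2 = kg of Portland cement, x3 = kg of silica fume, x4 = kg of natural pozzolan, x5 = kg of metakaolin, x6 = kg of crushed granite.
min 0.016x1 + 0.164x2 + 0.718x3 + 0.058x4 + 0.39x5 + 0.031x6 s.t.:
  0.06x1 + 1x2 + 1x3 + 1x4 + 1x5 + 0.02x6 ≥ 2.18   (fines)
  0.01x1 + 0.87x2 + 0.03x3 + 0.02x4 + 0.33x5 + 0.01x6 ≤ 1.17   (CO₂ footprint)
  0.06x1 + 0.26x2 + 0.55x3 + 0.29x4 + 0.46x5 + 0.02x6 ≤ 0.61   (water demand)
  1x2 + 1x3 + 1x4 + 1x5 ≥ 1.18   (binder content)
  x1, x2, x3, x4, x5, x6 ≥ 0.
The optimal basis is {Portland cement, natural pozzolan}; recycled aggregate, silica fume, metakaolin, crushed granite drop out. There the fines and water demand constraints are tight.
So Portland cement = 0.74 kg, natural pozzolan = 1.44 kg.
Cost = 0.164·0.74 + 0.058·1.44 = 0.20488.

€0.205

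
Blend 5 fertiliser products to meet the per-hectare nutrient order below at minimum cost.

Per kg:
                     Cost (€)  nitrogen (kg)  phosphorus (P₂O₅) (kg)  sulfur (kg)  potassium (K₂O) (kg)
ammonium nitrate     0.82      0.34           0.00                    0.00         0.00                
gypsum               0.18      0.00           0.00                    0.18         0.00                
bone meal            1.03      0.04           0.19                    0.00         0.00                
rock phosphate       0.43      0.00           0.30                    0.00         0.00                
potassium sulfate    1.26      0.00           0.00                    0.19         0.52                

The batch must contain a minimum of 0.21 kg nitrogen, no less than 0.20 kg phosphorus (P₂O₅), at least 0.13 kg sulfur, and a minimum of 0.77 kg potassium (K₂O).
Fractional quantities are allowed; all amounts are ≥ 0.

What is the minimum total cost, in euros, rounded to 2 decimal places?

€2.66

Let x1 = kg of ammonium nitrate, x2 = kg of gypsum, x3 = kg of bone meal, x4 = kg of rock phosphate, x5 = kg of potassium sulfate.
Minimise 0.82x1 + 0.18x2 + 1.03x3 + 0.43x4 + 1.26x5 subject to:
  0.34x1 + 0.04x3 ≥ 0.21   (nitrogen)
  0.19x3 + 0.3x4 ≥ 0.2   (phosphorus (P₂O₅))
  0.18x2 + 0.19x5 ≥ 0.13   (sulfur)
  0.52x5 ≥ 0.77   (potassium (K₂O))
  x1, x2, x3, x4, x5 ≥ 0.
The minimum-cost mix takes nothing from gypsum, bone meal — only ammonium nitrate, rock phosphate, potassium sulfate. Binding constraints: nitrogen, phosphorus (P₂O₅), potassium (K₂O).
So ammonium nitrate = 0.6176 kg, rock phosphate = 0.6667 kg, potassium sulfate = 1.481 kg.
Objective = 0.82·0.6176 + 0.43·0.6667 + 1.26·1.481 = 2.6592.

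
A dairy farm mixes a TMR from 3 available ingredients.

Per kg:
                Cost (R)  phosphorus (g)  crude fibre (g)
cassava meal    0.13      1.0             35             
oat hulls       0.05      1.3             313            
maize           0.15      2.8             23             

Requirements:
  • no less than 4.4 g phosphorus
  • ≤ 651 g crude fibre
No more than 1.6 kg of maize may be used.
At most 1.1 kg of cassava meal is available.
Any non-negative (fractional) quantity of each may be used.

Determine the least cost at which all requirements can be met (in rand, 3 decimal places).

R0.196

Let x1 = kg of cassava meal, x2 = kg of oat hulls, x3 = kg of maize.
Minimize 0.13x1 + 0.05x2 + 0.15x3 with:
  1x1 + 1.3x2 + 2.8x3 ≥ 4.4   (phosphorus)
  35x1 + 313x2 + 23x3 ≤ 651   (crude fibre)
  x3 ≤ 1.6
  x1 ≤ 1.1
  x1, x2, x3 ≥ 0.
The cheapest feasible vertex uses only oat hulls, maize; cassava meal is not used. The phosphorus and crude fibre requirements are met with equality.
Solving gives x2 = 2.034, x3 = 0.6272.
Total cost: 0.05·2.034 + 0.15·0.6272 = 0.19578.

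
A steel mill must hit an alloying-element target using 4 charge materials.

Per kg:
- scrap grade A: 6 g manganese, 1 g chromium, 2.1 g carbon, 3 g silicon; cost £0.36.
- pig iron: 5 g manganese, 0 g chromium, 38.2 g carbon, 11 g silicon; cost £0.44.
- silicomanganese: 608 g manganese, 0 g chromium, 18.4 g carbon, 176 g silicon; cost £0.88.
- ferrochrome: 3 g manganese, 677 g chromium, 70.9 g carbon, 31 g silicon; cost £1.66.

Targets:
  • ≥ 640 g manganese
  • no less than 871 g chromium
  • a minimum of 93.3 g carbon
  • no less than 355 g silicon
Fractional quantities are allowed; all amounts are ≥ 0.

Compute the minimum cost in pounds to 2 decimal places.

£3.71

This is a linear program. Let x1 = kg of scrap grade A, x2 = kg of pig iron, x3 = kg of silicomanganese, x4 = kg of ferrochrome.
min 0.36x1 + 0.44x2 + 0.88x3 + 1.66x4 with:
  6x1 + 5x2 + 608x3 + 3x4 ≥ 640   (manganese)
  1x1 + 677x4 ≥ 871   (chromium)
  2.1x1 + 38.2x2 + 18.4x3 + 70.9x4 ≥ 93.3   (carbon)
  3x1 + 11x2 + 176x3 + 31x4 ≥ 355   (silicon)
  x1, x2, x3, x4 ≥ 0.
The minimum-cost mix takes nothing from scrap grade A, pig iron — only silicomanganese, ferrochrome. Binding constraints: chromium and silicon.
Optimal quantities: silicomanganese = 1.79 kg, ferrochrome = 1.287 kg.
Hence cost = 0.88·1.79 + 1.66·1.287 = £3.7116.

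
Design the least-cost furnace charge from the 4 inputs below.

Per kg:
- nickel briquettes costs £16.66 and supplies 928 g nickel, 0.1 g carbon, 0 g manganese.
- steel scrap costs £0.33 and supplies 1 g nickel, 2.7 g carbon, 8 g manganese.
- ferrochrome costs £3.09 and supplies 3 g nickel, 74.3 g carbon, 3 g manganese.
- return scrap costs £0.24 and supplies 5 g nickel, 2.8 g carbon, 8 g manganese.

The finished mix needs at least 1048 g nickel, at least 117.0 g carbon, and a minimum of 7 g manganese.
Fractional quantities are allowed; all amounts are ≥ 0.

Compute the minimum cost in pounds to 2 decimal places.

£23.60

This is a linear program. Let x1 = kg of nickel briquettes, x2 = kg of steel scrap, x3 = kg of ferrochrome, x4 = kg of return scrap.
Minimise 16.66x1 + 0.33x2 + 3.09x3 + 0.24x4 with:
  928x1 + 1x2 + 3x3 + 5x4 ≥ 1048   (nickel)
  0.1x1 + 2.7x2 + 74.3x3 + 2.8x4 ≥ 117   (carbon)
  8x2 + 3x3 + 8x4 ≥ 7   (manganese)
  x1, x2, x3, x4 ≥ 0.
The cheapest feasible vertex uses only nickel briquettes, ferrochrome, return scrap; steel scrap is not used. There the nickel, carbon, manganese constraints are tight.
Optimal quantities: nickel briquettes = 1.1227 kg, ferrochrome = 1.5623 kg, return scrap = 0.28914 kg.
Objective = 16.66·1.1227 + 3.09·1.5623 + 0.24·0.28914 = 23.6011.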